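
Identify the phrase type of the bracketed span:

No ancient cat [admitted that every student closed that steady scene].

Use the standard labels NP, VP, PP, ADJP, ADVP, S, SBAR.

The bracketed span "admitted that every student closed that steady scene" is headed by "admitted", making it a verb phrase (VP).

VP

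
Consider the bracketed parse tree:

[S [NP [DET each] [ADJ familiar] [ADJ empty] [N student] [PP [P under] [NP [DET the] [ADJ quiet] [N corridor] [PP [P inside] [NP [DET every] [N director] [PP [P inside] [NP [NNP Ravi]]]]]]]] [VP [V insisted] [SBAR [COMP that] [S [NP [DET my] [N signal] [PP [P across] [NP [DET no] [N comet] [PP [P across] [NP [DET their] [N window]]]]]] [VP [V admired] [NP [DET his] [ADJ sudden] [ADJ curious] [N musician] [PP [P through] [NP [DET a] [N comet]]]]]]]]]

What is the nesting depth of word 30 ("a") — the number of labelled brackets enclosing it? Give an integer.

9

The word sits inside DET, which is inside NP, inside PP, inside NP, inside VP, inside S, inside SBAR, inside VP, inside S — 9 brackets in all.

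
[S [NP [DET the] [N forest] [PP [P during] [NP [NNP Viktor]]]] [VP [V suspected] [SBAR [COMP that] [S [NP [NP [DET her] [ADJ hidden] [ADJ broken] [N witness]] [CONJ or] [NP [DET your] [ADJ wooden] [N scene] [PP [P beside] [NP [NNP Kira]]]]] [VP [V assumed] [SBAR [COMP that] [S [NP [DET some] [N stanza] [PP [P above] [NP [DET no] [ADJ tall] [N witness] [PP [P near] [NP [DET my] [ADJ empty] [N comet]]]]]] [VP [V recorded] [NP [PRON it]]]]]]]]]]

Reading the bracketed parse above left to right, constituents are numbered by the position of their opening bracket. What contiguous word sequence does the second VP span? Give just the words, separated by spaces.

assumed that some stanza above no tall witness near my empty comet recorded it

The VP opening brackets appear, in order, over: "suspected that her hidden broken witness or your wooden scene beside Kira assumed that some stanza above no tall witness near my empty comet recorded it"; "assumed that some stanza above no tall witness near my empty comet recorded it"; "recorded it". The second one spans "assumed that some stanza above no tall witness near my empty comet recorded it".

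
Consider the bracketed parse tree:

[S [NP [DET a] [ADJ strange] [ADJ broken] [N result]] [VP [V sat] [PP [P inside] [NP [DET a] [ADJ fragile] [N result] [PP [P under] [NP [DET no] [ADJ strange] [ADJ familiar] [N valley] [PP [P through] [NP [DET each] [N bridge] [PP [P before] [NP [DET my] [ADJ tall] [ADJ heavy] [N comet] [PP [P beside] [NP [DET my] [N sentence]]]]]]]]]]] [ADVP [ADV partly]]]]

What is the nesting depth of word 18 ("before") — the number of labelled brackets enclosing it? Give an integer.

The word sits inside P, which is inside PP, inside NP, inside PP, inside NP, inside PP, inside NP, inside PP, inside VP, inside S — 10 brackets in all.

10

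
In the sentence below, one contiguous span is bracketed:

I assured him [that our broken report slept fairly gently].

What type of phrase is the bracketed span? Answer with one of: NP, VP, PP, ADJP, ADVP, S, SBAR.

"that" is the head of the bracketed span, so the span is a subordinate clause: SBAR.

SBAR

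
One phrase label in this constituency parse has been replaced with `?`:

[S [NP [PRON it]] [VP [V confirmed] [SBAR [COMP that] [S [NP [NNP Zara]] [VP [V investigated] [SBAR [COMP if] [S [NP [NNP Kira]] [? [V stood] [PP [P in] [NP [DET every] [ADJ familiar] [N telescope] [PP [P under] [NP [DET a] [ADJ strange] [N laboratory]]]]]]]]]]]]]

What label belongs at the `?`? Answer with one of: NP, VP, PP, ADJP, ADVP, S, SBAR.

Looking at what the `?` directly dominates — V 'stood', PP — this is a verb phrase (VP).

VP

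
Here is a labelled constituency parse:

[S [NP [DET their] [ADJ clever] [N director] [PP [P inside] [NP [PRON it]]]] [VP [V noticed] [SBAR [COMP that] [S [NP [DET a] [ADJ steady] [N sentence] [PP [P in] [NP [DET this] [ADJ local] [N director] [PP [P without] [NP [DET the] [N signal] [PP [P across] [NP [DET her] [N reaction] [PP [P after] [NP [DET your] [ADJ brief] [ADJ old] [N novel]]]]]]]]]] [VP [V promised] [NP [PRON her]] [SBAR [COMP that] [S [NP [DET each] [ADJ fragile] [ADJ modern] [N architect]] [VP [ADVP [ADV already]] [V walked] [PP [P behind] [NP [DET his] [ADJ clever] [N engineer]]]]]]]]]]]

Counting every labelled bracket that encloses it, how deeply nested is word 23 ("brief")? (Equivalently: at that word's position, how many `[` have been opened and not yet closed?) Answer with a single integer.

Path from the root down to the word: S → VP → SBAR → S → NP → PP → NP → PP → NP → PP → NP → PP → NP → ADJ. That is 14 enclosing brackets.

14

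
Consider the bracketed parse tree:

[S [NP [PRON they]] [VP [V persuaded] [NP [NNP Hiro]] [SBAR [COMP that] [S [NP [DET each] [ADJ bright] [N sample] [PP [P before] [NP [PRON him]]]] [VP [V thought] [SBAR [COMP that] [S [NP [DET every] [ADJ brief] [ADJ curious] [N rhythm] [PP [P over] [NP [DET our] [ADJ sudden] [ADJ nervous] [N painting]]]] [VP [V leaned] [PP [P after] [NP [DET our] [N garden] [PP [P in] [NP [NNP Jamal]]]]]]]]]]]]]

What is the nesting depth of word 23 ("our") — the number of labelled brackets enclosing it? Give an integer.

11

The word sits inside DET, which is inside NP, inside PP, inside VP, inside S, inside SBAR, inside VP, inside S, inside SBAR, inside VP, inside S — 11 brackets in all.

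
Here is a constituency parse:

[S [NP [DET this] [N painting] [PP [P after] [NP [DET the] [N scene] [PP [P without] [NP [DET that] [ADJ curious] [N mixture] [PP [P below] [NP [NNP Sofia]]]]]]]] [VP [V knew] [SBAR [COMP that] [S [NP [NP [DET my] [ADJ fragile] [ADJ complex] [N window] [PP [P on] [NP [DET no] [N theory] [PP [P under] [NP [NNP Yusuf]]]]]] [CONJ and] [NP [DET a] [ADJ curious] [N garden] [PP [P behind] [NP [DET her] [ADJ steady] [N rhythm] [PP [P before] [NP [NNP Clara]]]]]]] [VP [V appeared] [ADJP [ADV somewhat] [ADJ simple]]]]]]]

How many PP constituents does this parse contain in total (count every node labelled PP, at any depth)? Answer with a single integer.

The PP constituents are: [PP after the scene without that curious mixture below Sofia]; [PP without that curious mixture below Sofia]; [PP below Sofia]; [PP on no theory under Yusuf]; [PP under Yusuf]; [PP behind her steady rhythm before Clara] …. Total: 7.

7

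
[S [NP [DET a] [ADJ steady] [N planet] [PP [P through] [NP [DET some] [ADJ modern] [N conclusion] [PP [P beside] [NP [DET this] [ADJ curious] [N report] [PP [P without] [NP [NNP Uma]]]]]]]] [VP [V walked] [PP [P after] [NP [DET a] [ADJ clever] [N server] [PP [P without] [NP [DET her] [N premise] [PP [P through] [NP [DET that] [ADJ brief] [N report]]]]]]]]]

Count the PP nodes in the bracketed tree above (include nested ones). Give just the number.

6

Listing each PP by its span: [PP through some modern conclusion beside this curious report without Uma]; [PP beside this curious report without Uma]; [PP without Uma]; [PP after a clever server without her premise through that brief report]; [PP without her premise through that brief report]; [PP through that brief report] — that makes 6.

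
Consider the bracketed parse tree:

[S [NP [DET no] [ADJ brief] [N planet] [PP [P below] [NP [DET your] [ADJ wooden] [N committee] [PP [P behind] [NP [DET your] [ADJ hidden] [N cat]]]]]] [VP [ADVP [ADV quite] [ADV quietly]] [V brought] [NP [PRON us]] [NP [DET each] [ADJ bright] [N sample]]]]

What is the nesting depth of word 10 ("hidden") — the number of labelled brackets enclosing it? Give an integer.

7

Path from the root down to the word: S → NP → PP → NP → PP → NP → ADJ. That is 7 enclosing brackets.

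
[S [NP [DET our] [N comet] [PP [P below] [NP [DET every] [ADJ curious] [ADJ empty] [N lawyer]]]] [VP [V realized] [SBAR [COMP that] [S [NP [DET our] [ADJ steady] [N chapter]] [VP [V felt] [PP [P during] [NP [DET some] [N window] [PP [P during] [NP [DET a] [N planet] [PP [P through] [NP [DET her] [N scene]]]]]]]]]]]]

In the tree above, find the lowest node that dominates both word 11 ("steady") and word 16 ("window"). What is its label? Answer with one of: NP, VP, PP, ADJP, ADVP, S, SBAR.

S

Word 11 lies under S → VP → SBAR → S → NP → ADJ; word 16 lies under S → VP → SBAR → S → VP → PP → NP → N. The lowest shared node is the S.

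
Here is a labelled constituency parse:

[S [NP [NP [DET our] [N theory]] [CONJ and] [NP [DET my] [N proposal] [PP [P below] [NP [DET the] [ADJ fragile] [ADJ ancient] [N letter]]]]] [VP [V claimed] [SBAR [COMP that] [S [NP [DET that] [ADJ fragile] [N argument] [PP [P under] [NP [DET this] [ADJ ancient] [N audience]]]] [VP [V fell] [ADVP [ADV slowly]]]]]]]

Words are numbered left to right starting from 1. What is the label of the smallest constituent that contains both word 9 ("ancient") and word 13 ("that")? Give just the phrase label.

S

Word 9 lies under S → NP → NP → PP → NP → ADJ; word 13 lies under S → VP → SBAR → S → NP → DET. The lowest shared node is the S.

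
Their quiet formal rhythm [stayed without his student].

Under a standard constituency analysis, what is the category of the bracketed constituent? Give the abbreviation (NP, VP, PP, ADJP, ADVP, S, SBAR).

"stayed" is the head of the bracketed span, so the span is a verb phrase: VP.

VP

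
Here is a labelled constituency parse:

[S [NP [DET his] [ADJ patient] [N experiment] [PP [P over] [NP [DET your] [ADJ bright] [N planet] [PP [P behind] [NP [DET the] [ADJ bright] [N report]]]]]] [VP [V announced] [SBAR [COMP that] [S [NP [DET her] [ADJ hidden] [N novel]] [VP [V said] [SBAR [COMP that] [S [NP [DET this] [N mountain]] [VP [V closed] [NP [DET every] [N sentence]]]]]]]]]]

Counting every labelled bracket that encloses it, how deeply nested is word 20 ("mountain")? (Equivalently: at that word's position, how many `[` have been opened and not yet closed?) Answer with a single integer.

The word sits inside N, which is inside NP, inside S, inside SBAR, inside VP, inside S, inside SBAR, inside VP, inside S — 9 brackets in all.

9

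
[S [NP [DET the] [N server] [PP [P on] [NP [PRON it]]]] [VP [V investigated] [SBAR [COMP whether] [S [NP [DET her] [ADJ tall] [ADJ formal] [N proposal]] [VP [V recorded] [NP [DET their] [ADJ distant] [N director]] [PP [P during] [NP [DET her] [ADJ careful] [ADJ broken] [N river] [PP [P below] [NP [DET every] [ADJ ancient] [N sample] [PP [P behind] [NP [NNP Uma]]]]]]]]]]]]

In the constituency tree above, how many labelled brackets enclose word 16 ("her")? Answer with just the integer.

8

The word sits inside DET, which is inside NP, inside PP, inside VP, inside S, inside SBAR, inside VP, inside S — 8 brackets in all.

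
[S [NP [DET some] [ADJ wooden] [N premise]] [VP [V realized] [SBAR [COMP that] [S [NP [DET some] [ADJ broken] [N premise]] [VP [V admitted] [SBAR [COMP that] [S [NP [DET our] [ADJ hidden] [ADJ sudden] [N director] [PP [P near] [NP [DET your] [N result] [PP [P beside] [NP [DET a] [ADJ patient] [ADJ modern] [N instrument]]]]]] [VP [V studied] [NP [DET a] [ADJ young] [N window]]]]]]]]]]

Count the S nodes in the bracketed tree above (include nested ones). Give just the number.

3

Listing each S by its span: [S some wooden premise realized that some broken premise admitted that our hidden sudden director near your result beside a patient modern instrument studied a young window]; [S some broken premise admitted that our hidden sudden director near your result beside a patient modern instrument studied a young window]; [S our hidden sudden director near your result beside a patient modern instrument studied a young window] — that makes 3.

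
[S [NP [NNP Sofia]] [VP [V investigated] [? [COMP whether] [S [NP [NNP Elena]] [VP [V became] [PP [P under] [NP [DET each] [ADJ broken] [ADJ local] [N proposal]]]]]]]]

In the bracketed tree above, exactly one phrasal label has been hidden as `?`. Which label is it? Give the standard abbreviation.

The `?` node immediately contains: COMP 'whether', S. That is the internal structure of a subordinate clause, so the label is SBAR.

SBAR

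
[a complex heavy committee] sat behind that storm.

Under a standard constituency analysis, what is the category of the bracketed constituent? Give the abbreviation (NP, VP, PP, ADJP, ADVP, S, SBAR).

NP

The bracketed span "a complex heavy committee" is headed by "committee", making it a noun phrase (NP).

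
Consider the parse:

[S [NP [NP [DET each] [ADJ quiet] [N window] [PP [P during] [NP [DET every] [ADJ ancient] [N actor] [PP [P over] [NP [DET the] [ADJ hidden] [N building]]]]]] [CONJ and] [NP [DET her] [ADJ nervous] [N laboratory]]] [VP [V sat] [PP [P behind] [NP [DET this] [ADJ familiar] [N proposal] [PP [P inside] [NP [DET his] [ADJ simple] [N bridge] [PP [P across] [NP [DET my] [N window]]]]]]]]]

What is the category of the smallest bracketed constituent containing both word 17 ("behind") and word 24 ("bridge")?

Both words fall inside [PP behind this familiar proposal inside his simple bridge across my window] (words 17–27), and no smaller constituent contains them both. Label: PP.

PP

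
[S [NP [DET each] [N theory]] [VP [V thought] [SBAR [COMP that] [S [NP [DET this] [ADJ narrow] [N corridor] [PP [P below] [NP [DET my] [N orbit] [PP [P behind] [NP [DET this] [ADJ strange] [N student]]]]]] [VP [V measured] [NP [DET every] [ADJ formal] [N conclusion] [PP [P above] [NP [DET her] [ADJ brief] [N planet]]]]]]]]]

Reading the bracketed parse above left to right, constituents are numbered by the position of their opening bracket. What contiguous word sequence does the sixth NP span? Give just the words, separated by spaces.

In left-to-right order the NP constituents are "each theory"; "this narrow corridor below my orbit behind this strange student"; "my orbit behind this strange student"; "this strange student"; "every formal conclusion above her brief planet"; "her brief planet". Number 6 is "her brief planet".

her brief planet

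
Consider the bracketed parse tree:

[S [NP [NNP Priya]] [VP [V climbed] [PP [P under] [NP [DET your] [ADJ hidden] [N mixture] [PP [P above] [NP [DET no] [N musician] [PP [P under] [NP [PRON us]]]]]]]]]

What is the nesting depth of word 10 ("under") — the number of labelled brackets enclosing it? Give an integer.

8

The word sits inside P, which is inside PP, inside NP, inside PP, inside NP, inside PP, inside VP, inside S — 8 brackets in all.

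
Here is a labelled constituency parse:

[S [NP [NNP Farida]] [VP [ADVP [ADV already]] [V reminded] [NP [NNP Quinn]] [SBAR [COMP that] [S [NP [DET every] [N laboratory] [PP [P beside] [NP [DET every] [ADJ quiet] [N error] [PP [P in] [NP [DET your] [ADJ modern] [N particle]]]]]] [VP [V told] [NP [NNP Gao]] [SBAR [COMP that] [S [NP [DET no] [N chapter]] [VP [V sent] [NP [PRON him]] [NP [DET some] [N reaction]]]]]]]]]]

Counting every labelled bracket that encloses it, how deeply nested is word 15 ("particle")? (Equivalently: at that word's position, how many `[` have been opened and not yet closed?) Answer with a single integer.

The word sits inside N, which is inside NP, inside PP, inside NP, inside PP, inside NP, inside S, inside SBAR, inside VP, inside S — 10 brackets in all.

10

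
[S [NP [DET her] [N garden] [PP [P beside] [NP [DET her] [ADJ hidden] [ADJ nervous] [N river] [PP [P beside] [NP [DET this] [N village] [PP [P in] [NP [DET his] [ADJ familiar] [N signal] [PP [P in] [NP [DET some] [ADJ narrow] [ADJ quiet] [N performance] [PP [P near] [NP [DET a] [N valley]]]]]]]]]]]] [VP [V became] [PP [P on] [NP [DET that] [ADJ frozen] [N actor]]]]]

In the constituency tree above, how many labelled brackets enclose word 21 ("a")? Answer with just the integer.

Path from the root down to the word: S → NP → PP → NP → PP → NP → PP → NP → PP → NP → PP → NP → DET. That is 13 enclosing brackets.

13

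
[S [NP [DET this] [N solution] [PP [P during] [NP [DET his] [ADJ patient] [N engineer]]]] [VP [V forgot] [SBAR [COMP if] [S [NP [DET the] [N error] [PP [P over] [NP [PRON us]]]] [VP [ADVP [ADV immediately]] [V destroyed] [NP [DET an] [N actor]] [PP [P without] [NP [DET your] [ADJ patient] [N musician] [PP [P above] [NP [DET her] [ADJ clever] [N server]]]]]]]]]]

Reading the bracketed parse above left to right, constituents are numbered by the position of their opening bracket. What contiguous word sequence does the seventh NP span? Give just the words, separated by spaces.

her clever server

The NP opening brackets appear, in order, over: "this solution during his patient engineer"; "his patient engineer"; "the error over us"; "us"; "an actor"; "your patient musician above her clever server"; "her clever server". The seventh one spans "her clever server".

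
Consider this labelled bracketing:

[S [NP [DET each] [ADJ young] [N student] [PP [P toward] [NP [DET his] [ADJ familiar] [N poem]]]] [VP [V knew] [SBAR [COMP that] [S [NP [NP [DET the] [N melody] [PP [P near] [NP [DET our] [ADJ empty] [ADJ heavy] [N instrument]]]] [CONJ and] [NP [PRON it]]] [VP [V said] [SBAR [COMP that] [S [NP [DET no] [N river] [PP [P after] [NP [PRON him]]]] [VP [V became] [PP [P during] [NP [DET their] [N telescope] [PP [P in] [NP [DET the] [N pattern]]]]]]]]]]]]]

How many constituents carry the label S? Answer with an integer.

3

The S constituents are: [S each young student toward his familiar poem knew that the melody near our empty heavy instrument and it said that no river after him became during their telescope in the pattern]; [S the melody near our empty heavy instrument and it said that no river after him became during their telescope in the pattern]; [S no river after him became during their telescope in the pattern]. Total: 3.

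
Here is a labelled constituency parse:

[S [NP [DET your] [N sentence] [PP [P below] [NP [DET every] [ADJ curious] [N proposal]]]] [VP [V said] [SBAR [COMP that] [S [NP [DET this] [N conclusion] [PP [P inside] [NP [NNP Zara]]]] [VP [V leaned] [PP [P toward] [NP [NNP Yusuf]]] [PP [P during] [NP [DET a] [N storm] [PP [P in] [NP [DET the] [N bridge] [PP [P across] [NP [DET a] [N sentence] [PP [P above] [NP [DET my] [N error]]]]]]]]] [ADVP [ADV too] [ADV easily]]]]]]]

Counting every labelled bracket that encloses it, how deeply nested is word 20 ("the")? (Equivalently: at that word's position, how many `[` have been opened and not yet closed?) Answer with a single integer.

10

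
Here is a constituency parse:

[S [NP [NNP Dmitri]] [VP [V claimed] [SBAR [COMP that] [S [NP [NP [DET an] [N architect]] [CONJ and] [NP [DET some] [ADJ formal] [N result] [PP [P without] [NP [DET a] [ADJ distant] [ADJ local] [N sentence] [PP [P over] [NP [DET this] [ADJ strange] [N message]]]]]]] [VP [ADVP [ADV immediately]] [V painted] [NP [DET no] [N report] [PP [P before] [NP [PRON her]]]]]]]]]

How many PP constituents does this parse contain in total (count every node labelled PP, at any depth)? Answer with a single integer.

3

The PP constituents are: [PP without a distant local sentence over this strange message]; [PP over this strange message]; [PP before her]. Total: 3.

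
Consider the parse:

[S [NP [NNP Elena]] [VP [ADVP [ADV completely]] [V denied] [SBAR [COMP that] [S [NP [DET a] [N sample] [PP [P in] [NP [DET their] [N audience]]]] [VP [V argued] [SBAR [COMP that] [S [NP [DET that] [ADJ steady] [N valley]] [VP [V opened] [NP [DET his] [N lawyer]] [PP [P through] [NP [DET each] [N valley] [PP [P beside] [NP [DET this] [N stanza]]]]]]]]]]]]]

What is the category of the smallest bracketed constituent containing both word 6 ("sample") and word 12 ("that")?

Both words fall inside [S a sample in their audience argued that that steady valley opened his lawyer through each valley beside this stanza] (words 5–23), and no smaller constituent contains them both. Label: S.

S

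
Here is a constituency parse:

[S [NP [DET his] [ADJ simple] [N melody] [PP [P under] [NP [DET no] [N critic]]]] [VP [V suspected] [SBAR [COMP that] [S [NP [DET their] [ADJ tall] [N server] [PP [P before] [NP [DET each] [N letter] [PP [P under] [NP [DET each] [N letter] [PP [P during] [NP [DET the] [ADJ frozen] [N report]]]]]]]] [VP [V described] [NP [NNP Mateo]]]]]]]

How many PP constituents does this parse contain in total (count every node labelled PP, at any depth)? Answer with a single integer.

Scanning left to right, an opening `[PP` appears at word positions 4, 12, 15, 18 — 4 in total.

4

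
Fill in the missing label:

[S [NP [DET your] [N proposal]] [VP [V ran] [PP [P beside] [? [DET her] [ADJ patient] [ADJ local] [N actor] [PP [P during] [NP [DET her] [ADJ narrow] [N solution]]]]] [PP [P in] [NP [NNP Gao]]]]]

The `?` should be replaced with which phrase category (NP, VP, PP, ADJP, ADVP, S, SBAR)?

NP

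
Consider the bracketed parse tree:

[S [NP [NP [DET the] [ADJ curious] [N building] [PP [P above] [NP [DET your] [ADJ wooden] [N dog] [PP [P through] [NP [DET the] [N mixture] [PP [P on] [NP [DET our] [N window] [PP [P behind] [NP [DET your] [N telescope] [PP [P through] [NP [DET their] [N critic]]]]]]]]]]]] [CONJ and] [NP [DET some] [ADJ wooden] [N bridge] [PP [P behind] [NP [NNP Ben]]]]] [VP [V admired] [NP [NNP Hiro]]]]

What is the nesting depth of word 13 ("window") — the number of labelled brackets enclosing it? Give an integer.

10

The word sits inside N, which is inside NP, inside PP, inside NP, inside PP, inside NP, inside PP, inside NP, inside NP, inside S — 10 brackets in all.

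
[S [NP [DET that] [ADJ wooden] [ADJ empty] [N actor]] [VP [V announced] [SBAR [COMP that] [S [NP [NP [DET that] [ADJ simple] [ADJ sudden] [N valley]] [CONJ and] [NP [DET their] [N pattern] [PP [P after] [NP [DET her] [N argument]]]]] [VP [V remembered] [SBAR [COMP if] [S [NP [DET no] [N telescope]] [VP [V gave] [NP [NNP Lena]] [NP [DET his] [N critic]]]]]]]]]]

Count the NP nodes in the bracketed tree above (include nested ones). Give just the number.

8

Listing each NP by its span: [NP that wooden empty actor]; [NP that simple sudden valley and their pattern after her argument]; [NP that simple sudden valley]; [NP their pattern after her argument]; [NP her argument]; [NP no telescope] … — that makes 8.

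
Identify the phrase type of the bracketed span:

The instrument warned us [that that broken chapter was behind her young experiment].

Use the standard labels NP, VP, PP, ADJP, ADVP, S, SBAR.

SBAR

The bracketed span "that that broken chapter was behind her young experiment" is headed by "that", making it a subordinate clause (SBAR).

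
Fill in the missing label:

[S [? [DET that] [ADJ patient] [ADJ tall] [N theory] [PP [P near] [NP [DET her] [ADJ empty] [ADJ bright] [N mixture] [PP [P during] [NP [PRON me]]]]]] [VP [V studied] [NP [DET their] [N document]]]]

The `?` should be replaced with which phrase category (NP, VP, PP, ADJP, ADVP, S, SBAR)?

A constituent whose immediate children are DET 'that', ADJ 'patient', ADJ 'tall', N 'theory', PP is a noun phrase: NP.

NP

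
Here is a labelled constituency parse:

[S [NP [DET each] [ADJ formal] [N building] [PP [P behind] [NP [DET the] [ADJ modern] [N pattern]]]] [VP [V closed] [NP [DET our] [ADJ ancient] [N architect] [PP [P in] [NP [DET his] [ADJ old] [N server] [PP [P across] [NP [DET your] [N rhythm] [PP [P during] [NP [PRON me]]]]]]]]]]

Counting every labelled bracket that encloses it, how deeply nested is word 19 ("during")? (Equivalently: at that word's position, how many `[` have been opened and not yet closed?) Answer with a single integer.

Counting open brackets not yet closed at "during": [S [VP [NP [PP [NP [PP [NP [PP [P = 9.

9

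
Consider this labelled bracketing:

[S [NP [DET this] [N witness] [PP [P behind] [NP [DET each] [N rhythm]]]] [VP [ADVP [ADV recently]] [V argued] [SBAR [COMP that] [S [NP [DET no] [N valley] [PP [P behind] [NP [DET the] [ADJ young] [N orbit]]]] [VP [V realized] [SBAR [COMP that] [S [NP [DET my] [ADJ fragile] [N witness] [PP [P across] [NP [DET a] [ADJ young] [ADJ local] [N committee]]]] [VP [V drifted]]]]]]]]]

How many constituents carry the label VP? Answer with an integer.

3

Scanning left to right, an opening `[VP` appears at word positions 6, 15, 25 — 3 in total.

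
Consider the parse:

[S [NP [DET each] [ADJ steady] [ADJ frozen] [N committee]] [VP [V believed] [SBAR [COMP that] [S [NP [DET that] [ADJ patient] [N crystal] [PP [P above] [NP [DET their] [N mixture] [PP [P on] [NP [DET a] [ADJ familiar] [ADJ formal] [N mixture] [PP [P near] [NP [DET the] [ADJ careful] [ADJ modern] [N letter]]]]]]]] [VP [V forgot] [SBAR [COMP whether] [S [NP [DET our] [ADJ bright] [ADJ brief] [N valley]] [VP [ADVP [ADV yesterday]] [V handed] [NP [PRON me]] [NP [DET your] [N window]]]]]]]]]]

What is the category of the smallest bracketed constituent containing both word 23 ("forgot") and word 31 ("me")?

Both words fall inside [VP forgot whether our bright brief valley yesterday handed me your window] (words 23–33), and no smaller constituent contains them both. Label: VP.

VP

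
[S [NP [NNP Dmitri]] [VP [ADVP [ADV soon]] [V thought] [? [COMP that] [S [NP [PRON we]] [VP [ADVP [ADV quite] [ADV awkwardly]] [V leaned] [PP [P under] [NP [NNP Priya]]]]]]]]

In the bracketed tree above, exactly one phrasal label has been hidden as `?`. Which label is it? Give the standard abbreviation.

SBAR

A constituent whose immediate children are COMP 'that', S is a subordinate clause: SBAR.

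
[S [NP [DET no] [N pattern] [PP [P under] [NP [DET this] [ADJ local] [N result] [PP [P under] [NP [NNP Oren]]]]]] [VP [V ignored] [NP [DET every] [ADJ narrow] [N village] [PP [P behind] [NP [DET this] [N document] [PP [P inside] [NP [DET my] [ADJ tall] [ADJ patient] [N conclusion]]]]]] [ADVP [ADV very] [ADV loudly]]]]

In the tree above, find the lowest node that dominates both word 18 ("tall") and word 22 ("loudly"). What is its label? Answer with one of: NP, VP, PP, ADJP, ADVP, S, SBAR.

VP

The smallest bracket enclosing both words is [VP ignored every narrow village behind this document inside my tall patient conclusion very loudly], so the label is VP.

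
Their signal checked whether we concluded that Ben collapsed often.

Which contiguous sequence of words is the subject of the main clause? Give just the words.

their signal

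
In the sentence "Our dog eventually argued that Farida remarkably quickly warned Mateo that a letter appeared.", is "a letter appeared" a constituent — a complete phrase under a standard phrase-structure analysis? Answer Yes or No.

Yes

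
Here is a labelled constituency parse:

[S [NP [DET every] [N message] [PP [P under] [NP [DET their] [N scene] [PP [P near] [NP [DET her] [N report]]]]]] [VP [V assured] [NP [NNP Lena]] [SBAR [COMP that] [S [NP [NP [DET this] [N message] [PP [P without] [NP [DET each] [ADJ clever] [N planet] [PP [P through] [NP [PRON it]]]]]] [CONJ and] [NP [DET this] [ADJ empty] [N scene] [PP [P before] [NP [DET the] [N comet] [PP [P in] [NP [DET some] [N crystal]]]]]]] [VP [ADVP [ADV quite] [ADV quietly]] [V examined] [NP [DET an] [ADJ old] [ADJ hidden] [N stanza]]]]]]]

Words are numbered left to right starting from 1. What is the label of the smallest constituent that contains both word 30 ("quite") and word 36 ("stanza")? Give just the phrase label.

VP

Word 30 lies under S → VP → SBAR → S → VP → ADVP → ADV; word 36 lies under S → VP → SBAR → S → VP → NP → N. The lowest shared node is the VP.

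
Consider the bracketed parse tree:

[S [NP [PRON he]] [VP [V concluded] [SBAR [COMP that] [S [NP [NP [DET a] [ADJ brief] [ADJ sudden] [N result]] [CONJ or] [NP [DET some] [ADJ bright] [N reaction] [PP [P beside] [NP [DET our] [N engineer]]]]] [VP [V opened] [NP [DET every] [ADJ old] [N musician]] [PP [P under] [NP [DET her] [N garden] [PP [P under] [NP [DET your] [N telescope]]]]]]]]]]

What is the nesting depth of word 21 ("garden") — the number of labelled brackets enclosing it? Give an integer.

8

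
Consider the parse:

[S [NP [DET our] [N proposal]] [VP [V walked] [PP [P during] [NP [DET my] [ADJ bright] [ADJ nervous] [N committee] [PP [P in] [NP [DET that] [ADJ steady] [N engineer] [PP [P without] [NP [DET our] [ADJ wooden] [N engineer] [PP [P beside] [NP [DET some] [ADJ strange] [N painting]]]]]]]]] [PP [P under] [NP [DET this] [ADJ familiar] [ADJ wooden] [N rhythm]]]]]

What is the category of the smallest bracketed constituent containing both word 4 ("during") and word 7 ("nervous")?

PP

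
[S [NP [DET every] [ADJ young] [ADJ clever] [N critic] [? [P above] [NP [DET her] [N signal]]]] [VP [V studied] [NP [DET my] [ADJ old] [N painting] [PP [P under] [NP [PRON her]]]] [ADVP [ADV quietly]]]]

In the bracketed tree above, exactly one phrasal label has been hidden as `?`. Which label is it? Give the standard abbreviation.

PP

The `?` node immediately contains: P 'above', NP. That is the internal structure of a prepositional phrase, so the label is PP.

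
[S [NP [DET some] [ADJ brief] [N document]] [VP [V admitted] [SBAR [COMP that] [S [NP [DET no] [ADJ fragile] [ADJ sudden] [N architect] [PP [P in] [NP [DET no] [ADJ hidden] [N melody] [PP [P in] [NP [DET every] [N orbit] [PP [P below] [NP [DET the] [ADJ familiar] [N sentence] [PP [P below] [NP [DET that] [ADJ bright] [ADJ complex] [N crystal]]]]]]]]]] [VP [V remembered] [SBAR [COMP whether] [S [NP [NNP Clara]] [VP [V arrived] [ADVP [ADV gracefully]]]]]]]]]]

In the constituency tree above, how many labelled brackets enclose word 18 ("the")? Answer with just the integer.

The word sits inside DET, which is inside NP, inside PP, inside NP, inside PP, inside NP, inside PP, inside NP, inside S, inside SBAR, inside VP, inside S — 12 brackets in all.

12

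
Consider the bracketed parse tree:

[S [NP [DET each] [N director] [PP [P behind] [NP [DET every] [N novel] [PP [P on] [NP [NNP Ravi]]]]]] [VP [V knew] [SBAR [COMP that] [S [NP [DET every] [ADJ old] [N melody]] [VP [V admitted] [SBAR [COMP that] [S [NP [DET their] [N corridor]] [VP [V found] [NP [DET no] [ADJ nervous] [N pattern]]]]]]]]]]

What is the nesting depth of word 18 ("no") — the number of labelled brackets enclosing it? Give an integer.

10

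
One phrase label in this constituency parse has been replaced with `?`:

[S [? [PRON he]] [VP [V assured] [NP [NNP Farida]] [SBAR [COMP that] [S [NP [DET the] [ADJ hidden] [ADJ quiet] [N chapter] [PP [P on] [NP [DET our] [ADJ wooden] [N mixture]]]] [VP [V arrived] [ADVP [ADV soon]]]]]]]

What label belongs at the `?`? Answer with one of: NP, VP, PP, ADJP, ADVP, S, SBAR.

NP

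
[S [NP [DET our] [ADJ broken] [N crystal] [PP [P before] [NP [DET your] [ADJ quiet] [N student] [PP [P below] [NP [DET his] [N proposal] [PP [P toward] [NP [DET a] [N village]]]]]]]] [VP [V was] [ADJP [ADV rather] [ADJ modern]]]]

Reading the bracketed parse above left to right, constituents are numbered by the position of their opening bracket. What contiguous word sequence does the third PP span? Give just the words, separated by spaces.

toward a village

Opening `[PP` markers occur at word positions 4, 8, 11; the third of these opens the constituent [PP toward a village].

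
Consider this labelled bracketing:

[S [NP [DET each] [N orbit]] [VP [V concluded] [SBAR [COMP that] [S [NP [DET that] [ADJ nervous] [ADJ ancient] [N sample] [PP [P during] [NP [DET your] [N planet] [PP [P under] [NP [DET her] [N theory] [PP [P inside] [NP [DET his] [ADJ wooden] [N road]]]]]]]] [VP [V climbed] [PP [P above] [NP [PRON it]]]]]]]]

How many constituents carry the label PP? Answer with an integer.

4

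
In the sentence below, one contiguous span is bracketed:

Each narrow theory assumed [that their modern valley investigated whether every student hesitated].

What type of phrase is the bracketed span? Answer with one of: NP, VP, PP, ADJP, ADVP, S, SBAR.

SBAR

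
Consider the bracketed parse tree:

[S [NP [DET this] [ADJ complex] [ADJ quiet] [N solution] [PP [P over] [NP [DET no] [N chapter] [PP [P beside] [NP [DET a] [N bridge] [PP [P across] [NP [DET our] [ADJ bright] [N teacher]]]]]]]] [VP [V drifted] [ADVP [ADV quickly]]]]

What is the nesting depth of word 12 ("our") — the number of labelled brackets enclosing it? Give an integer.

9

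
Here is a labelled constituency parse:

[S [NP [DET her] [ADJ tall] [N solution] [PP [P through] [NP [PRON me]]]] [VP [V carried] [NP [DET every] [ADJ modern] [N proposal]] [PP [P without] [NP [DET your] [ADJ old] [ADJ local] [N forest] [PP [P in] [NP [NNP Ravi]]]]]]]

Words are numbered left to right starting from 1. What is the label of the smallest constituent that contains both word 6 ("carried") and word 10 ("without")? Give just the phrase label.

VP

Word 6 lies under S → VP → V; word 10 lies under S → VP → PP → P. The lowest shared node is the VP.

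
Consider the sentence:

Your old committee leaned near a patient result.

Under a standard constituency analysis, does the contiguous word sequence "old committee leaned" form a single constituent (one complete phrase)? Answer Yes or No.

No

The sequence begins inside the noun phrase "your old committee" and ends inside the verb phrase "leaned near a patient result"; it crosses a phrase boundary, so no single node in the tree spans exactly those words.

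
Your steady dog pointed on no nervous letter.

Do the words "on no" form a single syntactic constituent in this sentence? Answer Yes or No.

No

The sequence begins inside the preposition "on" and ends inside the noun phrase "no nervous letter"; it crosses a phrase boundary, so no single node in the tree spans exactly those words.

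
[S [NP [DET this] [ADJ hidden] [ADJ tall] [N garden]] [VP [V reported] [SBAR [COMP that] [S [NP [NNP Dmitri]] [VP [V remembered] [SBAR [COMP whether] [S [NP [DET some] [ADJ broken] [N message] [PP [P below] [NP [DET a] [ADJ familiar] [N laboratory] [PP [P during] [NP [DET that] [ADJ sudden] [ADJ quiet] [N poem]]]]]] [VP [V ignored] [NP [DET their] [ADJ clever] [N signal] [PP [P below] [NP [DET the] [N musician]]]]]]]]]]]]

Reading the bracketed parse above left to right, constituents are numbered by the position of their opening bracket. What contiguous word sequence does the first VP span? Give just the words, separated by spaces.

reported that Dmitri remembered whether some broken message below a familiar laboratory during that sudden quiet poem ignored their clever signal below the musician

Opening `[VP` markers occur at word positions 5, 8, 22; the first of these opens the constituent [VP reported that Dmitri remembered whether some broken message below a familiar laboratory during that sudden quiet poem ignored their clever signal below the musician].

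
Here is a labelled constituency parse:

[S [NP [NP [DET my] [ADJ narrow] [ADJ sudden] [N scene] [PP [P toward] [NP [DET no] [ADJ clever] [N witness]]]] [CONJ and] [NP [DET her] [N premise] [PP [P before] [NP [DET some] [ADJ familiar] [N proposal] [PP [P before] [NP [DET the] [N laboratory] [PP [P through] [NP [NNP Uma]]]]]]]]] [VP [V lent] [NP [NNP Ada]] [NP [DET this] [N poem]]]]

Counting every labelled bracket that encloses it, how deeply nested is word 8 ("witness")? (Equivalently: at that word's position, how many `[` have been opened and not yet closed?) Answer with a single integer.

6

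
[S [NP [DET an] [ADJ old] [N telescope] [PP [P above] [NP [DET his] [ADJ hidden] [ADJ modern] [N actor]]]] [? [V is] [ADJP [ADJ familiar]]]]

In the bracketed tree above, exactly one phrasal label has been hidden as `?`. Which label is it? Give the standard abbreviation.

VP

A constituent whose immediate children are V 'is', ADJP is a verb phrase: VP.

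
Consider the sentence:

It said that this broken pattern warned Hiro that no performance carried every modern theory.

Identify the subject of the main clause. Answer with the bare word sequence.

it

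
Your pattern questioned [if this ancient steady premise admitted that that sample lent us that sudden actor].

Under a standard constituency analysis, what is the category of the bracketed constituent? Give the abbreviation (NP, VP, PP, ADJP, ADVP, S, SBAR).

"if" is the head of the bracketed span, so the span is a subordinate clause: SBAR.

SBAR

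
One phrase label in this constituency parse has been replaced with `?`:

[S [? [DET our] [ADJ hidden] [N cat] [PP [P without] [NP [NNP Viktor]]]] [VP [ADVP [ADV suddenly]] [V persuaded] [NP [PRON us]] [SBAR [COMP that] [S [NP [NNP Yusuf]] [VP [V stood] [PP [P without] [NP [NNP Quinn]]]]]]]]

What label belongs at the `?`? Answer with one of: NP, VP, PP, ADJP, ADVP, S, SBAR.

NP

A constituent whose immediate children are DET 'our', ADJ 'hidden', N 'cat', PP is a noun phrase: NP.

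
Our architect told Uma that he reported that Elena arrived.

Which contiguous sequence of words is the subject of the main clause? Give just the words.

our architect

"our architect" is the NP that combines with the VP headed by "told" to form the main clause — the subject.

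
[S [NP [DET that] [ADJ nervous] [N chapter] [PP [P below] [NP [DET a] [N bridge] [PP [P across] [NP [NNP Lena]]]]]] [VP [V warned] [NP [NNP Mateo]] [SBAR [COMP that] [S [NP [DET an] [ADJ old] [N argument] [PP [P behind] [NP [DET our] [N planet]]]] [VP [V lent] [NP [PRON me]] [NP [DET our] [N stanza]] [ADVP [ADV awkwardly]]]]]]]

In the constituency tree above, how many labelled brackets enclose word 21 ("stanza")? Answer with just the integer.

The word sits inside N, which is inside NP, inside VP, inside S, inside SBAR, inside VP, inside S — 7 brackets in all.

7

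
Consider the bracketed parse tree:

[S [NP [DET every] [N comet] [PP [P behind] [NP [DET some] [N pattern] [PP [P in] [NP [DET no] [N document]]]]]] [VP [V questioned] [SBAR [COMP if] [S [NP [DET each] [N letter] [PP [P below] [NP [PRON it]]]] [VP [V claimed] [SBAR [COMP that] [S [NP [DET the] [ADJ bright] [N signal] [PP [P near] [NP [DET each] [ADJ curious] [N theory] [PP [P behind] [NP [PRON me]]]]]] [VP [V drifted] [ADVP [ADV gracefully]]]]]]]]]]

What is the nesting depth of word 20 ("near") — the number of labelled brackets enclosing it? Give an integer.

10

The word sits inside P, which is inside PP, inside NP, inside S, inside SBAR, inside VP, inside S, inside SBAR, inside VP, inside S — 10 brackets in all.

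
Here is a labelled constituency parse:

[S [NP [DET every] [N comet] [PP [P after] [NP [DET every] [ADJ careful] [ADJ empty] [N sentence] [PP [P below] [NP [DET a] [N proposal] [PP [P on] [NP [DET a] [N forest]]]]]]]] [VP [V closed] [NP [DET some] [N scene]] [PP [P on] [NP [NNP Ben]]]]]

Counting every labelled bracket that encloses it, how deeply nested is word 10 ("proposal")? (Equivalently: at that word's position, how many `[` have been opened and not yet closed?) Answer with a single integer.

The word sits inside N, which is inside NP, inside PP, inside NP, inside PP, inside NP, inside S — 7 brackets in all.

7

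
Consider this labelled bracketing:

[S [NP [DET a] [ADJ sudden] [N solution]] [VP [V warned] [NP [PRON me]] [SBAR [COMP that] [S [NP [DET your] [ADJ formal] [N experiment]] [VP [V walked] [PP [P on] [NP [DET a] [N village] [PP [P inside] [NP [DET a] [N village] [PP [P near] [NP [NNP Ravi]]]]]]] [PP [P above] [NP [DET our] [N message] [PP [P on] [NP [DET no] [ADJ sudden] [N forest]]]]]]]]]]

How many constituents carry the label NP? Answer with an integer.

8

Listing each NP by its span: [NP a sudden solution]; [NP me]; [NP your formal experiment]; [NP a village inside a village near Ravi]; [NP a village near Ravi]; [NP Ravi] … — that makes 8.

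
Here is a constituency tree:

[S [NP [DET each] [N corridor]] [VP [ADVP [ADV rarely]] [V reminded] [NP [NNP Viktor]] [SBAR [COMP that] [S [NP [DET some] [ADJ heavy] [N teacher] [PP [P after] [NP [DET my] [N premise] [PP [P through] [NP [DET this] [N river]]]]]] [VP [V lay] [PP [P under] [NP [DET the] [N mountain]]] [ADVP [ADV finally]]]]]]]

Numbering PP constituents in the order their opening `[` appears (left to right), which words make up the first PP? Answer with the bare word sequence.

after my premise through this river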